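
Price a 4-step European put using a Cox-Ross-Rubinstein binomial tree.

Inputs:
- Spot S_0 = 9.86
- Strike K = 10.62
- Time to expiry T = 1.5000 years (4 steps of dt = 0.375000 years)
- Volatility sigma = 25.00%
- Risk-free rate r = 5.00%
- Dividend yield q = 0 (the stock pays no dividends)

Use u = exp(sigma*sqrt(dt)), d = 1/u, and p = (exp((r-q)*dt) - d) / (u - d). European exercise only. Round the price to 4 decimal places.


Answer: Price = V(0,0) = 1.2225

Derivation:
dt = T/N = 0.375000
u = exp(sigma*sqrt(dt)) = 1.165433; d = 1/u = 0.858050
p = (exp((r-q)*dt) - d) / (u - d) = 0.523375
Discount per step: exp(-r*dt) = 0.981425
Stock lattice S(k, i) with i counting down-moves:
  k=0: S(0,0) = 9.8600
  k=1: S(1,0) = 11.4912; S(1,1) = 8.4604
  k=2: S(2,0) = 13.3922; S(2,1) = 9.8600; S(2,2) = 7.2594
  k=3: S(3,0) = 15.6077; S(3,1) = 11.4912; S(3,2) = 8.4604; S(3,3) = 6.2289
  k=4: S(4,0) = 18.1898; S(4,1) = 13.3922; S(4,2) = 9.8600; S(4,3) = 7.2594; S(4,4) = 5.3447
Terminal payoffs V(N, i) = max(K - S_T, 0):
  V(4,0) = 0.000000; V(4,1) = 0.000000; V(4,2) = 0.760000; V(4,3) = 3.360580; V(4,4) = 5.275256
Backward induction: V(k, i) = exp(-r*dt) * [p * V(k+1, i) + (1-p) * V(k+1, i+1)].
  V(3,0) = exp(-r*dt) * [p*0.000000 + (1-p)*0.000000] = 0.000000
  V(3,1) = exp(-r*dt) * [p*0.000000 + (1-p)*0.760000] = 0.355506
  V(3,2) = exp(-r*dt) * [p*0.760000 + (1-p)*3.360580] = 1.962359
  V(3,3) = exp(-r*dt) * [p*3.360580 + (1-p)*5.275256] = 4.193786
  V(2,0) = exp(-r*dt) * [p*0.000000 + (1-p)*0.355506] = 0.166295
  V(2,1) = exp(-r*dt) * [p*0.355506 + (1-p)*1.962359] = 1.100542
  V(2,2) = exp(-r*dt) * [p*1.962359 + (1-p)*4.193786] = 2.969705
  V(1,0) = exp(-r*dt) * [p*0.166295 + (1-p)*1.100542] = 0.600220
  V(1,1) = exp(-r*dt) * [p*1.100542 + (1-p)*2.969705] = 1.954439
  V(0,0) = exp(-r*dt) * [p*0.600220 + (1-p)*1.954439] = 1.222535


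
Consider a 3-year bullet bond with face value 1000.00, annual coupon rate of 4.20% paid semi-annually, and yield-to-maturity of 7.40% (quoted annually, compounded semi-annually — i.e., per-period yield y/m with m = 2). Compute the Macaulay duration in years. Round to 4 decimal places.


Answer: Macaulay duration = 2.8418 years

Derivation:
Coupon per period c = face * coupon_rate / m = 21.000000
Periods per year m = 2; per-period yield y/m = 0.037000
Number of cashflows N = 6
Cashflows (t years, CF_t, discount factor 1/(1+y/m)^(m*t), PV):
  t = 0.5000: CF_t = 21.000000, DF = 0.964320, PV = 20.250723
  t = 1.0000: CF_t = 21.000000, DF = 0.929913, PV = 19.528181
  t = 1.5000: CF_t = 21.000000, DF = 0.896734, PV = 18.831418
  t = 2.0000: CF_t = 21.000000, DF = 0.864739, PV = 18.159516
  t = 2.5000: CF_t = 21.000000, DF = 0.833885, PV = 17.511587
  t = 3.0000: CF_t = 1021.000000, DF = 0.804132, PV = 821.018993
Price P = sum_t PV_t = 915.300418
Macaulay numerator sum_t t * PV_t:
  t * PV_t at t = 0.5000: 10.125362
  t * PV_t at t = 1.0000: 19.528181
  t * PV_t at t = 1.5000: 28.247127
  t * PV_t at t = 2.0000: 36.319032
  t * PV_t at t = 2.5000: 43.778968
  t * PV_t at t = 3.0000: 2463.056978
Macaulay duration D = (sum_t t * PV_t) / P = 2601.055647 / 915.300418 = 2.841751


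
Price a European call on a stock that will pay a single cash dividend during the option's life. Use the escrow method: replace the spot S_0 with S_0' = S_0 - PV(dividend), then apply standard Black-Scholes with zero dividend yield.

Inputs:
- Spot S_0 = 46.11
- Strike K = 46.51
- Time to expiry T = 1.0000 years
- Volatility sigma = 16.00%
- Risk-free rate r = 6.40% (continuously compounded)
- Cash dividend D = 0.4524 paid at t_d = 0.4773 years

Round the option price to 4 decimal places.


Answer: Price = 3.9848

Derivation:
PV(D) = D * exp(-r * t_d) = 0.4524 * 0.96991465 = 0.43878939
S_0' = S_0 - PV(D) = 46.1100 - 0.43878939 = 45.67121061
d1 = (ln(S_0'/K) + (r + sigma^2/2)*T) / (sigma*sqrt(T)) = 0.36625495
d2 = d1 - sigma*sqrt(T) = 0.20625495
exp(-rT) = 0.93800500
N(d1) = 0.64291258; N(d2) = 0.58170412
C = S_0' * N(d1) - K * exp(-rT) * N(d2) = 45.67121061 * 0.64291258 - 46.5100 * 0.93800500 * 0.58170412 = 3.9848


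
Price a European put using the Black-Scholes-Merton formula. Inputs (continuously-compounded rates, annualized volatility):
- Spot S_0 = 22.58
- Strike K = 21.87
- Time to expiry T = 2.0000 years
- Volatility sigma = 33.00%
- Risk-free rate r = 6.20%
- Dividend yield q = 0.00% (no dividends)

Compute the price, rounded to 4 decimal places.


d1 = (ln(S/K) + (r - q + 0.5*sigma^2) * T) / (sigma * sqrt(T)) = 0.56750403
d2 = d1 - sigma * sqrt(T) = 0.10081355
exp(-rT) = 0.88337984; exp(-qT) = 1.00000000
P = K * exp(-rT) * N(-d2) - S_0 * exp(-qT) * N(-d1)
N(-d1) = 0.28518590; N(-d2) = 0.45984923
P = 21.8700 * 0.88337984 * 0.45984923 - 22.5800 * 1.00000000 * 0.28518590 = 2.4446

Answer: Price = 2.4446


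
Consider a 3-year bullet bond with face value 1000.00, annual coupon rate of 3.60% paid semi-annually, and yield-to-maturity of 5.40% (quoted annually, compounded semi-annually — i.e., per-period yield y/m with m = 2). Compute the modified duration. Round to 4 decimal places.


Answer: Modified duration = 2.7911

Derivation:
Coupon per period c = face * coupon_rate / m = 18.000000
Periods per year m = 2; per-period yield y/m = 0.027000
Number of cashflows N = 6
Cashflows (t years, CF_t, discount factor 1/(1+y/m)^(m*t), PV):
  t = 0.5000: CF_t = 18.000000, DF = 0.973710, PV = 17.526777
  t = 1.0000: CF_t = 18.000000, DF = 0.948111, PV = 17.065995
  t = 1.5000: CF_t = 18.000000, DF = 0.923185, PV = 16.617327
  t = 2.0000: CF_t = 18.000000, DF = 0.898914, PV = 16.180455
  t = 2.5000: CF_t = 18.000000, DF = 0.875282, PV = 15.755068
  t = 3.0000: CF_t = 1018.000000, DF = 0.852270, PV = 867.611134
Price P = sum_t PV_t = 950.756756
First compute Macaulay numerator sum_t t * PV_t:
  t * PV_t at t = 0.5000: 8.763389
  t * PV_t at t = 1.0000: 17.065995
  t * PV_t at t = 1.5000: 24.925991
  t * PV_t at t = 2.0000: 32.360910
  t * PV_t at t = 2.5000: 39.387670
  t * PV_t at t = 3.0000: 2602.833401
Macaulay duration D = 2725.337356 / 950.756756 = 2.866493
Modified duration = D / (1 + y/m) = 2.866493 / (1 + 0.027000) = 2.791132


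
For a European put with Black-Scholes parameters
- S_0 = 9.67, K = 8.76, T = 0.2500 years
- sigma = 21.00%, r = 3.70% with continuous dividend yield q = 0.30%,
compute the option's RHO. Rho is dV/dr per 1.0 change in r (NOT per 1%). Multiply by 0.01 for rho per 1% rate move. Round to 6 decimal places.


d1 = 1.0747133764; d2 = 0.9697133764
phi(d1) = 0.2239252577; exp(-qT) = 0.9992502812; exp(-rT) = 0.9907926496
N(-d2) = 0.1660946905
Rho = -K*T*exp(-rT)*N(-d2) = -8.7600 * 0.2500 * 0.9907926496 * 0.1660946905 = -0.360398

Answer: Rho = -0.360398


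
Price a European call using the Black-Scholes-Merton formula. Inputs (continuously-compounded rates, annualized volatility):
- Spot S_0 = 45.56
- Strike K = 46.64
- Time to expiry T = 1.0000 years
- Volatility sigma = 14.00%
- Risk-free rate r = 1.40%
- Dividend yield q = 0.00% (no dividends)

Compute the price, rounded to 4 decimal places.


d1 = (ln(S/K) + (r - q + 0.5*sigma^2) * T) / (sigma * sqrt(T)) = 0.00265426
d2 = d1 - sigma * sqrt(T) = -0.13734574
exp(-rT) = 0.98609754; exp(-qT) = 1.00000000
C = S_0 * exp(-qT) * N(d1) - K * exp(-rT) * N(d2)
N(d1) = 0.50105890; N(d2) = 0.44537876
C = 45.5600 * 1.00000000 * 0.50105890 - 46.6400 * 0.98609754 * 0.44537876 = 2.3446

Answer: Price = 2.3446


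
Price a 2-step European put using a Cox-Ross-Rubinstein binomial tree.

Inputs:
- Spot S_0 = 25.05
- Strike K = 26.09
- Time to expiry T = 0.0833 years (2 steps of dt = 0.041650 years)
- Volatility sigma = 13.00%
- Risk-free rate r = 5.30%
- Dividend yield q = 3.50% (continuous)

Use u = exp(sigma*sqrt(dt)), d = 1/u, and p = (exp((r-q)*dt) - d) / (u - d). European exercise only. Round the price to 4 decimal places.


dt = T/N = 0.041650
u = exp(sigma*sqrt(dt)) = 1.026886; d = 1/u = 0.973818
p = (exp((r-q)*dt) - d) / (u - d) = 0.507500
Discount per step: exp(-r*dt) = 0.997795
Stock lattice S(k, i) with i counting down-moves:
  k=0: S(0,0) = 25.0500
  k=1: S(1,0) = 25.7235; S(1,1) = 24.3941
  k=2: S(2,0) = 26.4151; S(2,1) = 25.0500; S(2,2) = 23.7555
Terminal payoffs V(N, i) = max(K - S_T, 0):
  V(2,0) = 0.000000; V(2,1) = 1.040000; V(2,2) = 2.334546
Backward induction: V(k, i) = exp(-r*dt) * [p * V(k+1, i) + (1-p) * V(k+1, i+1)].
  V(1,0) = exp(-r*dt) * [p*0.000000 + (1-p)*1.040000] = 0.511070
  V(1,1) = exp(-r*dt) * [p*1.040000 + (1-p)*2.334546] = 1.673864
  V(0,0) = exp(-r*dt) * [p*0.511070 + (1-p)*1.673864] = 1.081357

Answer: Price = V(0,0) = 1.0814


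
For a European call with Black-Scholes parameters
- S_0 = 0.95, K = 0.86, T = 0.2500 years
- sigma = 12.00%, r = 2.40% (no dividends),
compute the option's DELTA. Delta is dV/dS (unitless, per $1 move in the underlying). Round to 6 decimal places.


d1 = 1.7888265891; d2 = 1.7288265891
phi(d1) = 0.0805490619; exp(-qT) = 1.0000000000; exp(-rT) = 0.9940179641
N(d1) = 0.9631786263
Delta = exp(-qT) * N(d1) = 1.0000000000 * 0.9631786263 = 0.963179

Answer: Delta = 0.963179


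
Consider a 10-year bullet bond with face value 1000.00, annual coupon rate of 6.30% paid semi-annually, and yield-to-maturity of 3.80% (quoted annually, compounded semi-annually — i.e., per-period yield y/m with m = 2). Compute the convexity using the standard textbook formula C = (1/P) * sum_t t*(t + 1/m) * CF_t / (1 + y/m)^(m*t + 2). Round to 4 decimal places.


Answer: Convexity = 72.1020

Derivation:
Coupon per period c = face * coupon_rate / m = 31.500000
Periods per year m = 2; per-period yield y/m = 0.019000
Number of cashflows N = 20
Cashflows (t years, CF_t, discount factor 1/(1+y/m)^(m*t), PV):
  t = 0.5000: CF_t = 31.500000, DF = 0.981354, PV = 30.912659
  t = 1.0000: CF_t = 31.500000, DF = 0.963056, PV = 30.336270
  t = 1.5000: CF_t = 31.500000, DF = 0.945099, PV = 29.770628
  t = 2.0000: CF_t = 31.500000, DF = 0.927477, PV = 29.215533
  t = 2.5000: CF_t = 31.500000, DF = 0.910184, PV = 28.670788
  t = 3.0000: CF_t = 31.500000, DF = 0.893213, PV = 28.136200
  t = 3.5000: CF_t = 31.500000, DF = 0.876558, PV = 27.611580
  t = 4.0000: CF_t = 31.500000, DF = 0.860214, PV = 27.096742
  t = 4.5000: CF_t = 31.500000, DF = 0.844175, PV = 26.591504
  t = 5.0000: CF_t = 31.500000, DF = 0.828434, PV = 26.095686
  t = 5.5000: CF_t = 31.500000, DF = 0.812988, PV = 25.609113
  t = 6.0000: CF_t = 31.500000, DF = 0.797829, PV = 25.131612
  t = 6.5000: CF_t = 31.500000, DF = 0.782953, PV = 24.663015
  t = 7.0000: CF_t = 31.500000, DF = 0.768354, PV = 24.203155
  t = 7.5000: CF_t = 31.500000, DF = 0.754028, PV = 23.751869
  t = 8.0000: CF_t = 31.500000, DF = 0.739968, PV = 23.308998
  t = 8.5000: CF_t = 31.500000, DF = 0.726171, PV = 22.874385
  t = 9.0000: CF_t = 31.500000, DF = 0.712631, PV = 22.447875
  t = 9.5000: CF_t = 31.500000, DF = 0.699343, PV = 22.029318
  t = 10.0000: CF_t = 1031.500000, DF = 0.686304, PV = 707.922233
Price P = sum_t PV_t = 1206.379166
Convexity numerator sum_t t*(t + 1/m) * CF_t / (1+y/m)^(m*t + 2):
  t = 0.5000: term = 14.885314
  t = 1.0000: term = 43.823300
  t = 1.5000: term = 86.012365
  t = 2.0000: term = 140.681002
  t = 2.5000: term = 207.086853
  t = 3.0000: term = 284.515795
  t = 3.5000: term = 372.281053
  t = 4.0000: term = 469.722343
  t = 4.5000: term = 576.205034
  t = 5.0000: term = 691.119329
  t = 5.5000: term = 813.879485
  t = 6.0000: term = 943.923035
  t = 6.5000: term = 1080.710050
  t = 7.0000: term = 1223.722409
  t = 7.5000: term = 1372.463098
  t = 8.0000: term = 1526.455522
  t = 8.5000: term = 1685.242848
  t = 9.0000: term = 1848.387353
  t = 9.5000: term = 2015.469800
  t = 10.0000: term = 71585.734150
Convexity = (1/P) * sum = 86982.320139 / 1206.379166 = 72.101975


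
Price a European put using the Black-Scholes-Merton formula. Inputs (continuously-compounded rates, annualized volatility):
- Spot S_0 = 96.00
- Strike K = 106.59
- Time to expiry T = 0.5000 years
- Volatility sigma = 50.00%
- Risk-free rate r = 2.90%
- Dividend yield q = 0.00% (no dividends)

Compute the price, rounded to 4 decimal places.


Answer: Price = 19.0844

Derivation:
d1 = (ln(S/K) + (r - q + 0.5*sigma^2) * T) / (sigma * sqrt(T)) = -0.07818199
d2 = d1 - sigma * sqrt(T) = -0.43173538
exp(-rT) = 0.98560462; exp(-qT) = 1.00000000
P = K * exp(-rT) * N(-d2) - S_0 * exp(-qT) * N(-d1)
N(-d1) = 0.53115836; N(-d2) = 0.66703312
P = 106.5900 * 0.98560462 * 0.66703312 - 96.0000 * 1.00000000 * 0.53115836 = 19.0844


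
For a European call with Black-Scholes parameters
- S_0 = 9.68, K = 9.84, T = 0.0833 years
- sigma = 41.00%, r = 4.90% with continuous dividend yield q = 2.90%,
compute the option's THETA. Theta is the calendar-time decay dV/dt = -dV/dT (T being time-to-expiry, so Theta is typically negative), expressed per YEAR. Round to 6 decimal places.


d1 = -0.0652940109; d2 = -0.1836271424
phi(d1) = 0.3980927793; exp(-qT) = 0.9975872155; exp(-rT) = 0.9959266188
Theta = -S*exp(-qT)*phi(d1)*sigma/(2*sqrt(T)) - r*K*exp(-rT)*N(d2) + q*S*exp(-qT)*N(d1)
N(d1) = 0.4739699554; N(d2) = 0.4271529843; sqrt(T) = 0.2886173938
Term 1 = -9.6800 * 0.9975872155 * 0.3980927793 * 0.4100 / (2 * 0.2886173938) = -2.7304981889
Term 2 = -0.0490 * 9.8400 * 0.9959266188 * 0.4271529843 = -0.2051171453
Term 3 = 0.0290 * 9.6800 * 0.9975872155 * 0.4739699554 = 0.1327318180
Theta = -2.7304981889 + (-0.2051171453) + (0.1327318180) = -2.802884

Answer: Theta = -2.802884


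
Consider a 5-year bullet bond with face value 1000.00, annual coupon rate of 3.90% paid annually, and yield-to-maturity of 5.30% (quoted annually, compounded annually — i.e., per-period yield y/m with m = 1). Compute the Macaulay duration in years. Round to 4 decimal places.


Coupon per period c = face * coupon_rate / m = 39.000000
Periods per year m = 1; per-period yield y/m = 0.053000
Number of cashflows N = 5
Cashflows (t years, CF_t, discount factor 1/(1+y/m)^(m*t), PV):
  t = 1.0000: CF_t = 39.000000, DF = 0.949668, PV = 37.037037
  t = 2.0000: CF_t = 39.000000, DF = 0.901869, PV = 35.172875
  t = 3.0000: CF_t = 39.000000, DF = 0.856475, PV = 33.402540
  t = 4.0000: CF_t = 39.000000, DF = 0.813367, PV = 31.721311
  t = 5.0000: CF_t = 1039.000000, DF = 0.772428, PV = 802.552943
Price P = sum_t PV_t = 939.886705
Macaulay numerator sum_t t * PV_t:
  t * PV_t at t = 1.0000: 37.037037
  t * PV_t at t = 2.0000: 70.345749
  t * PV_t at t = 3.0000: 100.207620
  t * PV_t at t = 4.0000: 126.885242
  t * PV_t at t = 5.0000: 4012.764715
Macaulay duration D = (sum_t t * PV_t) / P = 4347.240364 / 939.886705 = 4.625281

Answer: Macaulay duration = 4.6253 years


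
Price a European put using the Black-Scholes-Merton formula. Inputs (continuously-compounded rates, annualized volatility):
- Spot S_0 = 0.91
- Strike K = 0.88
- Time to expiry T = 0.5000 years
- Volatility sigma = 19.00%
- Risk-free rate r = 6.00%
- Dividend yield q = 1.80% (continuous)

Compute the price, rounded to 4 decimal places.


Answer: Price = 0.0269

Derivation:
d1 = (ln(S/K) + (r - q + 0.5*sigma^2) * T) / (sigma * sqrt(T)) = 0.47300004
d2 = d1 - sigma * sqrt(T) = 0.33864975
exp(-rT) = 0.97044553; exp(-qT) = 0.99104038
P = K * exp(-rT) * N(-d2) - S_0 * exp(-qT) * N(-d1)
N(-d1) = 0.31810657; N(-d2) = 0.36743680
P = 0.8800 * 0.97044553 * 0.36743680 - 0.9100 * 0.99104038 * 0.31810657 = 0.0269


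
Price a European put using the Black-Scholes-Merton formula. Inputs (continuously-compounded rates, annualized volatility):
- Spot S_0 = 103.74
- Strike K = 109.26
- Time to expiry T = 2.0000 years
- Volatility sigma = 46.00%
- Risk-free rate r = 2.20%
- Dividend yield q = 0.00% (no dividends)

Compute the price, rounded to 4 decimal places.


d1 = (ln(S/K) + (r - q + 0.5*sigma^2) * T) / (sigma * sqrt(T)) = 0.31321357
d2 = d1 - sigma * sqrt(T) = -0.33732467
exp(-rT) = 0.95695396; exp(-qT) = 1.00000000
P = K * exp(-rT) * N(-d2) - S_0 * exp(-qT) * N(-d1)
N(-d1) = 0.37705920; N(-d2) = 0.63206392
P = 109.2600 * 0.95695396 * 0.63206392 - 103.7400 * 1.00000000 * 0.37705920 = 26.9705

Answer: Price = 26.9705


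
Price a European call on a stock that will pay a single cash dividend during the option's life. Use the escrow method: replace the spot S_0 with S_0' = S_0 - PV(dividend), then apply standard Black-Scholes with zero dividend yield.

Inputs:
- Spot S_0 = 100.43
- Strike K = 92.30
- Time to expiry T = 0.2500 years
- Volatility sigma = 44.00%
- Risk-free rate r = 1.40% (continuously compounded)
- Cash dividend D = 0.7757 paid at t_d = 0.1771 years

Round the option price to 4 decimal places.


Answer: Price = 12.7808

Derivation:
PV(D) = D * exp(-r * t_d) = 0.7757 * 0.99752367 = 0.77377911
S_0' = S_0 - PV(D) = 100.4300 - 0.77377911 = 99.65622089
d1 = (ln(S_0'/K) + (r + sigma^2/2)*T) / (sigma*sqrt(T)) = 0.47446514
d2 = d1 - sigma*sqrt(T) = 0.25446514
exp(-rT) = 0.99650612
N(d1) = 0.68241587; N(d2) = 0.60043188
C = S_0' * N(d1) - K * exp(-rT) * N(d2) = 99.65622089 * 0.68241587 - 92.3000 * 0.99650612 * 0.60043188 = 12.7808


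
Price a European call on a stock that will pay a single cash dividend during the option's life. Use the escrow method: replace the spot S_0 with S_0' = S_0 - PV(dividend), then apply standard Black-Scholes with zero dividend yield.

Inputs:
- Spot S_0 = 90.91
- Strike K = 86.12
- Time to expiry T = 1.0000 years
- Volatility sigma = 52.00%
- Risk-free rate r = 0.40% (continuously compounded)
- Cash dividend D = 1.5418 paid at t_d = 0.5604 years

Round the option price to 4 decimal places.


PV(D) = D * exp(-r * t_d) = 1.5418 * 0.99776091 = 1.53834777
S_0' = S_0 - PV(D) = 90.9100 - 1.53834777 = 89.37165223
d1 = (ln(S_0'/K) + (r + sigma^2/2)*T) / (sigma*sqrt(T)) = 0.33896514
d2 = d1 - sigma*sqrt(T) = -0.18103486
exp(-rT) = 0.99600799
N(d1) = 0.63268200; N(d2) = 0.42817010
C = S_0' * N(d1) - K * exp(-rT) * N(d2) = 89.37165223 * 0.63268200 - 86.1200 * 0.99600799 * 0.42817010 = 19.8170

Answer: Price = 19.8170


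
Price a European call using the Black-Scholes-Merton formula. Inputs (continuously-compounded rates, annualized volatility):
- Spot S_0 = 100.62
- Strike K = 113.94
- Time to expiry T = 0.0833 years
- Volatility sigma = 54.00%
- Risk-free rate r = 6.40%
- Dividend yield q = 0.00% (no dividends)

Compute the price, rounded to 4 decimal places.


Answer: Price = 2.1289

Derivation:
d1 = (ln(S/K) + (r - q + 0.5*sigma^2) * T) / (sigma * sqrt(T)) = -0.68554561
d2 = d1 - sigma * sqrt(T) = -0.84139900
exp(-rT) = 0.99468299; exp(-qT) = 1.00000000
C = S_0 * exp(-qT) * N(d1) - K * exp(-rT) * N(d2)
N(d1) = 0.24649985; N(d2) = 0.20006222
C = 100.6200 * 1.00000000 * 0.24649985 - 113.9400 * 0.99468299 * 0.20006222 = 2.1289


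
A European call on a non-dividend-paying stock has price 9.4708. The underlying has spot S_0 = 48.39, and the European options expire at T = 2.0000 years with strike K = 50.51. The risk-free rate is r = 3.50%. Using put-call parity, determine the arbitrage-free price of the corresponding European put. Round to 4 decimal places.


Answer: Put price = 8.1760

Derivation:
Put-call parity: C - P = S_0 * exp(-qT) - K * exp(-rT).
S_0 * exp(-qT) = 48.3900 * 1.00000000 = 48.39000000
K * exp(-rT) = 50.5100 * 0.93239382 = 47.09521184
P = C - S*exp(-qT) + K*exp(-rT)
P = 9.4708 - 48.39000000 + 47.09521184 = 8.1760


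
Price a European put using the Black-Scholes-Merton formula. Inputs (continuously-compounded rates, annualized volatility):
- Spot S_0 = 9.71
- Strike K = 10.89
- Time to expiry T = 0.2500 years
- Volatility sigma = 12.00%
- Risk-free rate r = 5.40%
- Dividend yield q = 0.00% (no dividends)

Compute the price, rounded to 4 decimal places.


d1 = (ln(S/K) + (r - q + 0.5*sigma^2) * T) / (sigma * sqrt(T)) = -1.65647758
d2 = d1 - sigma * sqrt(T) = -1.71647758
exp(-rT) = 0.98659072; exp(-qT) = 1.00000000
P = K * exp(-rT) * N(-d2) - S_0 * exp(-qT) * N(-d1)
N(-d1) = 0.95118743; N(-d2) = 0.95696267
P = 10.8900 * 0.98659072 * 0.95696267 - 9.7100 * 1.00000000 * 0.95118743 = 1.0456

Answer: Price = 1.0456


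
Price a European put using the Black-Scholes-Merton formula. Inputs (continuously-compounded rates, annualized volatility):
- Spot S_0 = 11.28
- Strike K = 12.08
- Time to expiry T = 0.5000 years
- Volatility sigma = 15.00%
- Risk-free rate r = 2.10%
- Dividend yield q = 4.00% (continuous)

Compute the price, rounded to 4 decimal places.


Answer: Price = 1.0610

Derivation:
d1 = (ln(S/K) + (r - q + 0.5*sigma^2) * T) / (sigma * sqrt(T)) = -0.68254610
d2 = d1 - sigma * sqrt(T) = -0.78861212
exp(-rT) = 0.98955493; exp(-qT) = 0.98019867
P = K * exp(-rT) * N(-d2) - S_0 * exp(-qT) * N(-d1)
N(-d1) = 0.75255315; N(-d2) = 0.78483063
P = 12.0800 * 0.98955493 * 0.78483063 - 11.2800 * 0.98019867 * 0.75255315 = 1.0610


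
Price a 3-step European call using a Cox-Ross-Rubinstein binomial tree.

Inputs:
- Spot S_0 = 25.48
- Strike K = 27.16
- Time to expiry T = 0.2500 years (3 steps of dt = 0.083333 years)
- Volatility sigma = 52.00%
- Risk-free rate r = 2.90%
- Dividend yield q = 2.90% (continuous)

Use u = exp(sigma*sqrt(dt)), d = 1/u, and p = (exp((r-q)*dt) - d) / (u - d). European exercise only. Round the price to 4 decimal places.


dt = T/N = 0.083333
u = exp(sigma*sqrt(dt)) = 1.161963; d = 1/u = 0.860612
p = (exp((r-q)*dt) - d) / (u - d) = 0.462543
Discount per step: exp(-r*dt) = 0.997586
Stock lattice S(k, i) with i counting down-moves:
  k=0: S(0,0) = 25.4800
  k=1: S(1,0) = 29.6068; S(1,1) = 21.9284
  k=2: S(2,0) = 34.4020; S(2,1) = 25.4800; S(2,2) = 18.8719
  k=3: S(3,0) = 39.9739; S(3,1) = 29.6068; S(3,2) = 21.9284; S(3,3) = 16.2414
Terminal payoffs V(N, i) = max(S_T - K, 0):
  V(3,0) = 12.813912; V(3,1) = 2.446825; V(3,2) = 0.000000; V(3,3) = 0.000000
Backward induction: V(k, i) = exp(-r*dt) * [p * V(k+1, i) + (1-p) * V(k+1, i+1)].
  V(2,0) = exp(-r*dt) * [p*12.813912 + (1-p)*2.446825] = 7.224563
  V(2,1) = exp(-r*dt) * [p*2.446825 + (1-p)*0.000000] = 1.129029
  V(2,2) = exp(-r*dt) * [p*0.000000 + (1-p)*0.000000] = 0.000000
  V(1,0) = exp(-r*dt) * [p*7.224563 + (1-p)*1.129029] = 3.938942
  V(1,1) = exp(-r*dt) * [p*1.129029 + (1-p)*0.000000] = 0.520963
  V(0,0) = exp(-r*dt) * [p*3.938942 + (1-p)*0.520963] = 2.096850

Answer: Price = V(0,0) = 2.0969


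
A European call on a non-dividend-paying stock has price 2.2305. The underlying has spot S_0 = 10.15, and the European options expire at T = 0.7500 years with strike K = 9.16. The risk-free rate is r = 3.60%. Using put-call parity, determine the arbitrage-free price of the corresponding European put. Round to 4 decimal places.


Put-call parity: C - P = S_0 * exp(-qT) - K * exp(-rT).
S_0 * exp(-qT) = 10.1500 * 1.00000000 = 10.15000000
K * exp(-rT) = 9.1600 * 0.97336124 = 8.91598897
P = C - S*exp(-qT) + K*exp(-rT)
P = 2.2305 - 10.15000000 + 8.91598897 = 0.9965

Answer: Put price = 0.9965


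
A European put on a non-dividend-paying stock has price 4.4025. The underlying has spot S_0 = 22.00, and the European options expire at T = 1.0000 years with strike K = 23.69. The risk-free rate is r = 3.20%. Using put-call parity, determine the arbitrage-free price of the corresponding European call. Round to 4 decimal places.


Put-call parity: C - P = S_0 * exp(-qT) - K * exp(-rT).
S_0 * exp(-qT) = 22.0000 * 1.00000000 = 22.00000000
K * exp(-rT) = 23.6900 * 0.96850658 = 22.94392093
C = P + S*exp(-qT) - K*exp(-rT)
C = 4.4025 + 22.00000000 - 22.94392093 = 3.4586

Answer: Call price = 3.4586


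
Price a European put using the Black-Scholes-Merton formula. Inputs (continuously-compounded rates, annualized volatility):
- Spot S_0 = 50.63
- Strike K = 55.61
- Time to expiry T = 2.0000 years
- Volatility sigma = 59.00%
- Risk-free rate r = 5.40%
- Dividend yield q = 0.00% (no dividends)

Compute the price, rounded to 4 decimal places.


Answer: Price = 15.9074

Derivation:
d1 = (ln(S/K) + (r - q + 0.5*sigma^2) * T) / (sigma * sqrt(T)) = 0.43418903
d2 = d1 - sigma * sqrt(T) = -0.40019698
exp(-rT) = 0.89762760; exp(-qT) = 1.00000000
P = K * exp(-rT) * N(-d2) - S_0 * exp(-qT) * N(-d1)
N(-d1) = 0.33207559; N(-d2) = 0.65549428
P = 55.6100 * 0.89762760 * 0.65549428 - 50.6300 * 1.00000000 * 0.33207559 = 15.9074


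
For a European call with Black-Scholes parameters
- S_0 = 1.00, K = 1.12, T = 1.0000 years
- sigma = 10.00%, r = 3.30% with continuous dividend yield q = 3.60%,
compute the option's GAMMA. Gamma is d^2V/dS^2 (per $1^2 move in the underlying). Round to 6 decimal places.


Answer: Gamma = 2.070816

Derivation:
d1 = -1.1132868531; d2 = -1.2132868531
phi(d1) = 0.2146723554; exp(-qT) = 0.9646402935; exp(-rT) = 0.9675385596
Gamma = exp(-qT) * phi(d1) / (S * sigma * sqrt(T)) = 0.9646402935 * 0.2146723554 / (1.0000 * 0.1000 * 1.0000000000) = 2.070816


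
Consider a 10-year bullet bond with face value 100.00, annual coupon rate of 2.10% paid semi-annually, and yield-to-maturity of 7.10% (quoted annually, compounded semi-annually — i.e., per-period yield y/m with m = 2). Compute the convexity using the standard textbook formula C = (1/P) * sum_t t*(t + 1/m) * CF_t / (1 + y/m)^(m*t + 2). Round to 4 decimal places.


Answer: Convexity = 82.3401

Derivation:
Coupon per period c = face * coupon_rate / m = 1.050000
Periods per year m = 2; per-period yield y/m = 0.035500
Number of cashflows N = 20
Cashflows (t years, CF_t, discount factor 1/(1+y/m)^(m*t), PV):
  t = 0.5000: CF_t = 1.050000, DF = 0.965717, PV = 1.014003
  t = 1.0000: CF_t = 1.050000, DF = 0.932609, PV = 0.979240
  t = 1.5000: CF_t = 1.050000, DF = 0.900637, PV = 0.945669
  t = 2.0000: CF_t = 1.050000, DF = 0.869760, PV = 0.913248
  t = 2.5000: CF_t = 1.050000, DF = 0.839942, PV = 0.881939
  t = 3.0000: CF_t = 1.050000, DF = 0.811147, PV = 0.851704
  t = 3.5000: CF_t = 1.050000, DF = 0.783338, PV = 0.822505
  t = 4.0000: CF_t = 1.050000, DF = 0.756483, PV = 0.794307
  t = 4.5000: CF_t = 1.050000, DF = 0.730549, PV = 0.767076
  t = 5.0000: CF_t = 1.050000, DF = 0.705503, PV = 0.740778
  t = 5.5000: CF_t = 1.050000, DF = 0.681316, PV = 0.715382
  t = 6.0000: CF_t = 1.050000, DF = 0.657959, PV = 0.690857
  t = 6.5000: CF_t = 1.050000, DF = 0.635402, PV = 0.667172
  t = 7.0000: CF_t = 1.050000, DF = 0.613619, PV = 0.644300
  t = 7.5000: CF_t = 1.050000, DF = 0.592582, PV = 0.622211
  t = 8.0000: CF_t = 1.050000, DF = 0.572267, PV = 0.600880
  t = 8.5000: CF_t = 1.050000, DF = 0.552648, PV = 0.580280
  t = 9.0000: CF_t = 1.050000, DF = 0.533701, PV = 0.560386
  t = 9.5000: CF_t = 1.050000, DF = 0.515404, PV = 0.541175
  t = 10.0000: CF_t = 101.050000, DF = 0.497735, PV = 50.296093
Price P = sum_t PV_t = 64.629206
Convexity numerator sum_t t*(t + 1/m) * CF_t / (1+y/m)^(m*t + 2):
  t = 0.5000: term = 0.472834
  t = 1.0000: term = 1.369872
  t = 1.5000: term = 2.645818
  t = 2.0000: term = 4.258520
  t = 2.5000: term = 6.168788
  t = 3.0000: term = 8.340225
  t = 3.5000: term = 10.739063
  t = 4.0000: term = 13.334010
  t = 4.5000: term = 16.096101
  t = 5.0000: term = 18.998563
  t = 5.5000: term = 22.016683
  t = 6.0000: term = 25.127684
  t = 6.5000: term = 28.310605
  t = 7.0000: term = 31.546193
  t = 7.5000: term = 34.816795
  t = 8.0000: term = 38.106262
  t = 8.5000: term = 41.399851
  t = 9.0000: term = 44.684134
  t = 9.5000: term = 47.946922
  t = 10.0000: term = 4925.194047
Convexity = (1/P) * sum = 5321.572972 / 64.629206 = 82.340065


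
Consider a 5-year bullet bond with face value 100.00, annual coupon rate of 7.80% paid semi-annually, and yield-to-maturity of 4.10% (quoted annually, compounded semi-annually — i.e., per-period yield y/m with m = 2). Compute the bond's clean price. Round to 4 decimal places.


Answer: Price = 116.5744

Derivation:
Coupon per period c = face * coupon_rate / m = 3.900000
Periods per year m = 2; per-period yield y/m = 0.020500
Number of cashflows N = 10
Cashflows (t years, CF_t, discount factor 1/(1+y/m)^(m*t), PV):
  t = 0.5000: CF_t = 3.900000, DF = 0.979912, PV = 3.821656
  t = 1.0000: CF_t = 3.900000, DF = 0.960227, PV = 3.744886
  t = 1.5000: CF_t = 3.900000, DF = 0.940938, PV = 3.669658
  t = 2.0000: CF_t = 3.900000, DF = 0.922036, PV = 3.595941
  t = 2.5000: CF_t = 3.900000, DF = 0.903514, PV = 3.523705
  t = 3.0000: CF_t = 3.900000, DF = 0.885364, PV = 3.452920
  t = 3.5000: CF_t = 3.900000, DF = 0.867579, PV = 3.383557
  t = 4.0000: CF_t = 3.900000, DF = 0.850151, PV = 3.315588
  t = 4.5000: CF_t = 3.900000, DF = 0.833073, PV = 3.248984
  t = 5.0000: CF_t = 103.900000, DF = 0.816338, PV = 84.817498
Price P = sum_t PV_t = 116.574393


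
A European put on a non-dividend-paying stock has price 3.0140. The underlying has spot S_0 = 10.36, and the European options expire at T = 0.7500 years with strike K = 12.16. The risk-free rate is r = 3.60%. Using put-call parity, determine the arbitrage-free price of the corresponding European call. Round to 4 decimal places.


Answer: Call price = 1.5379

Derivation:
Put-call parity: C - P = S_0 * exp(-qT) - K * exp(-rT).
S_0 * exp(-qT) = 10.3600 * 1.00000000 = 10.36000000
K * exp(-rT) = 12.1600 * 0.97336124 = 11.83607270
C = P + S*exp(-qT) - K*exp(-rT)
C = 3.0140 + 10.36000000 - 11.83607270 = 1.5379


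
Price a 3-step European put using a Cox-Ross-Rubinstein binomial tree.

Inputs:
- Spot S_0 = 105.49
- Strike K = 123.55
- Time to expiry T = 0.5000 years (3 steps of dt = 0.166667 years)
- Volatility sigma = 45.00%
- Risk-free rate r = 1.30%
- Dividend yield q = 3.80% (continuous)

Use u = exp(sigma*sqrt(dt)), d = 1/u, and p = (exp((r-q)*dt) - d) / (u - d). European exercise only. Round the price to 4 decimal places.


dt = T/N = 0.166667
u = exp(sigma*sqrt(dt)) = 1.201669; d = 1/u = 0.832176
p = (exp((r-q)*dt) - d) / (u - d) = 0.442948
Discount per step: exp(-r*dt) = 0.997836
Stock lattice S(k, i) with i counting down-moves:
  k=0: S(0,0) = 105.4900
  k=1: S(1,0) = 126.7641; S(1,1) = 87.7862
  k=2: S(2,0) = 152.3285; S(2,1) = 105.4900; S(2,2) = 73.0535
  k=3: S(3,0) = 183.0485; S(3,1) = 126.7641; S(3,2) = 87.7862; S(3,3) = 60.7934
Terminal payoffs V(N, i) = max(K - S_T, 0):
  V(3,0) = 0.000000; V(3,1) = 0.000000; V(3,2) = 35.763790; V(3,3) = 62.756616
Backward induction: V(k, i) = exp(-r*dt) * [p * V(k+1, i) + (1-p) * V(k+1, i+1)].
  V(2,0) = exp(-r*dt) * [p*0.000000 + (1-p)*0.000000] = 0.000000
  V(2,1) = exp(-r*dt) * [p*0.000000 + (1-p)*35.763790] = 19.879188
  V(2,2) = exp(-r*dt) * [p*35.763790 + (1-p)*62.756616] = 50.690261
  V(1,0) = exp(-r*dt) * [p*0.000000 + (1-p)*19.879188] = 11.049782
  V(1,1) = exp(-r*dt) * [p*19.879188 + (1-p)*50.690261] = 36.962399
  V(0,0) = exp(-r*dt) * [p*11.049782 + (1-p)*36.962399] = 25.429312

Answer: Price = V(0,0) = 25.4293


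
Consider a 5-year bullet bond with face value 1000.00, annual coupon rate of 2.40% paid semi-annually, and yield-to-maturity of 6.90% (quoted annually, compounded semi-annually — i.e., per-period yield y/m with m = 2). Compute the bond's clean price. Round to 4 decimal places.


Answer: Price = 812.4039

Derivation:
Coupon per period c = face * coupon_rate / m = 12.000000
Periods per year m = 2; per-period yield y/m = 0.034500
Number of cashflows N = 10
Cashflows (t years, CF_t, discount factor 1/(1+y/m)^(m*t), PV):
  t = 0.5000: CF_t = 12.000000, DF = 0.966651, PV = 11.599807
  t = 1.0000: CF_t = 12.000000, DF = 0.934413, PV = 11.212960
  t = 1.5000: CF_t = 12.000000, DF = 0.903251, PV = 10.839014
  t = 2.0000: CF_t = 12.000000, DF = 0.873128, PV = 10.477539
  t = 2.5000: CF_t = 12.000000, DF = 0.844010, PV = 10.128118
  t = 3.0000: CF_t = 12.000000, DF = 0.815863, PV = 9.790351
  t = 3.5000: CF_t = 12.000000, DF = 0.788654, PV = 9.463849
  t = 4.0000: CF_t = 12.000000, DF = 0.762353, PV = 9.148234
  t = 4.5000: CF_t = 12.000000, DF = 0.736929, PV = 8.843146
  t = 5.0000: CF_t = 1012.000000, DF = 0.712353, PV = 720.900891
Price P = sum_t PV_t = 812.403908


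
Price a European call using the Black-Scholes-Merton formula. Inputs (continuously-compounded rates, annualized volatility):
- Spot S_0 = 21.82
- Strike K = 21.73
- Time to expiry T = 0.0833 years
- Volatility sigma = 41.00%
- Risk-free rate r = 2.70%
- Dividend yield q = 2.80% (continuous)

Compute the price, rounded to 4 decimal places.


d1 = (ln(S/K) + (r - q + 0.5*sigma^2) * T) / (sigma * sqrt(T)) = 0.09339101
d2 = d1 - sigma * sqrt(T) = -0.02494212
exp(-rT) = 0.99775343; exp(-qT) = 0.99767032
C = S_0 * exp(-qT) * N(d1) - K * exp(-rT) * N(d2)
N(d1) = 0.53720354; N(d2) = 0.49005057
C = 21.8200 * 0.99767032 * 0.53720354 - 21.7300 * 0.99775343 * 0.49005057 = 1.0696

Answer: Price = 1.0696


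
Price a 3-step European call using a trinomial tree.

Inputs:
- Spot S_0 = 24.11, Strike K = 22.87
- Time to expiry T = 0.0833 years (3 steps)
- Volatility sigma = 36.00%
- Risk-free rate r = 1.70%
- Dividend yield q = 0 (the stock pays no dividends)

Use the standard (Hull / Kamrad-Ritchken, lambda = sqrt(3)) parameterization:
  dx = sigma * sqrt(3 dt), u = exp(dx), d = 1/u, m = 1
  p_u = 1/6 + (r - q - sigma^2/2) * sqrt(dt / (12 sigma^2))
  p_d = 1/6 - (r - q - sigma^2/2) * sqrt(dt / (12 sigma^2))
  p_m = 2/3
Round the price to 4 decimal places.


dt = T/N = 0.027767; dx = sigma*sqrt(3*dt) = 0.103902
u = exp(dx) = 1.109492; d = 1/u = 0.901313
p_u = 0.160280, p_m = 0.666667, p_d = 0.173054
Discount per step: exp(-r*dt) = 0.999528
Stock lattice S(k, j) with j the centered position index:
  k=0: S(0,+0) = 24.1100
  k=1: S(1,-1) = 21.7307; S(1,+0) = 24.1100; S(1,+1) = 26.7499
  k=2: S(2,-2) = 19.5861; S(2,-1) = 21.7307; S(2,+0) = 24.1100; S(2,+1) = 26.7499; S(2,+2) = 29.6787
  k=3: S(3,-3) = 17.6533; S(3,-2) = 19.5861; S(3,-1) = 21.7307; S(3,+0) = 24.1100; S(3,+1) = 26.7499; S(3,+2) = 29.6787; S(3,+3) = 32.9283
Terminal payoffs V(N, j) = max(S_T - K, 0):
  V(3,-3) = 0.000000; V(3,-2) = 0.000000; V(3,-1) = 0.000000; V(3,+0) = 1.240000; V(3,+1) = 3.879852; V(3,+2) = 6.808747; V(3,+3) = 10.058333
Backward induction: V(k, j) = exp(-r*dt) * [p_u * V(k+1, j+1) + p_m * V(k+1, j) + p_d * V(k+1, j-1)]
  V(2,-2) = exp(-r*dt) * [p_u*0.000000 + p_m*0.000000 + p_d*0.000000] = 0.000000
  V(2,-1) = exp(-r*dt) * [p_u*1.240000 + p_m*0.000000 + p_d*0.000000] = 0.198653
  V(2,+0) = exp(-r*dt) * [p_u*3.879852 + p_m*1.240000 + p_d*0.000000] = 1.447845
  V(2,+1) = exp(-r*dt) * [p_u*6.808747 + p_m*3.879852 + p_d*1.240000] = 3.890622
  V(2,+2) = exp(-r*dt) * [p_u*10.058333 + p_m*6.808747 + p_d*3.879852] = 6.819514
  V(1,-1) = exp(-r*dt) * [p_u*1.447845 + p_m*0.198653 + p_d*0.000000] = 0.364323
  V(1,+0) = exp(-r*dt) * [p_u*3.890622 + p_m*1.447845 + p_d*0.198653] = 1.622429
  V(1,+1) = exp(-r*dt) * [p_u*6.819514 + p_m*3.890622 + p_d*1.447845] = 3.935474
  V(0,+0) = exp(-r*dt) * [p_u*3.935474 + p_m*1.622429 + p_d*0.364323] = 1.774605

Answer: Price = V(0,0) = 1.7746


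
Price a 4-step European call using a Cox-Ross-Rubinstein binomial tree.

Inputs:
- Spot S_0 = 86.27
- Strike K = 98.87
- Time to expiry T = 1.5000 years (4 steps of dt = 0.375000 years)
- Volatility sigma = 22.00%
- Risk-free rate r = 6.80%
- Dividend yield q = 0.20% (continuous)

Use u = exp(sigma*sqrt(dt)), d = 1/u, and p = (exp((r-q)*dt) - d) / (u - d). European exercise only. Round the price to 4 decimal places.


Answer: Price = V(0,0) = 8.2422

Derivation:
dt = T/N = 0.375000
u = exp(sigma*sqrt(dt)) = 1.144219; d = 1/u = 0.873959
p = (exp((r-q)*dt) - d) / (u - d) = 0.559092
Discount per step: exp(-r*dt) = 0.974822
Stock lattice S(k, i) with i counting down-moves:
  k=0: S(0,0) = 86.2700
  k=1: S(1,0) = 98.7117; S(1,1) = 75.3964
  k=2: S(2,0) = 112.9478; S(2,1) = 86.2700; S(2,2) = 65.8934
  k=3: S(3,0) = 129.2370; S(3,1) = 98.7117; S(3,2) = 75.3964; S(3,3) = 57.5881
  k=4: S(4,0) = 147.8753; S(4,1) = 112.9478; S(4,2) = 86.2700; S(4,3) = 65.8934; S(4,4) = 50.3296
Terminal payoffs V(N, i) = max(S_T - K, 0):
  V(4,0) = 49.005345; V(4,1) = 14.077802; V(4,2) = 0.000000; V(4,3) = 0.000000; V(4,4) = 0.000000
Backward induction: V(k, i) = exp(-r*dt) * [p * V(k+1, i) + (1-p) * V(k+1, i+1)].
  V(3,0) = exp(-r*dt) * [p*49.005345 + (1-p)*14.077802] = 32.759393
  V(3,1) = exp(-r*dt) * [p*14.077802 + (1-p)*0.000000] = 7.672614
  V(3,2) = exp(-r*dt) * [p*0.000000 + (1-p)*0.000000] = 0.000000
  V(3,3) = exp(-r*dt) * [p*0.000000 + (1-p)*0.000000] = 0.000000
  V(2,0) = exp(-r*dt) * [p*32.759393 + (1-p)*7.672614] = 21.152108
  V(2,1) = exp(-r*dt) * [p*7.672614 + (1-p)*0.000000] = 4.181690
  V(2,2) = exp(-r*dt) * [p*0.000000 + (1-p)*0.000000] = 0.000000
  V(1,0) = exp(-r*dt) * [p*21.152108 + (1-p)*4.181690] = 13.325538
  V(1,1) = exp(-r*dt) * [p*4.181690 + (1-p)*0.000000] = 2.279084
  V(0,0) = exp(-r*dt) * [p*13.325538 + (1-p)*2.279084] = 8.242186


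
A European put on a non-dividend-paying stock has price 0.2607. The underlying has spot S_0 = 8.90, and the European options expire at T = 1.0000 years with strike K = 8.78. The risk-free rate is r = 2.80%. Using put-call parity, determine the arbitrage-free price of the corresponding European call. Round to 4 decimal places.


Put-call parity: C - P = S_0 * exp(-qT) - K * exp(-rT).
S_0 * exp(-qT) = 8.9000 * 1.00000000 = 8.90000000
K * exp(-rT) = 8.7800 * 0.97238837 = 8.53756986
C = P + S*exp(-qT) - K*exp(-rT)
C = 0.2607 + 8.90000000 - 8.53756986 = 0.6231

Answer: Call price = 0.6231


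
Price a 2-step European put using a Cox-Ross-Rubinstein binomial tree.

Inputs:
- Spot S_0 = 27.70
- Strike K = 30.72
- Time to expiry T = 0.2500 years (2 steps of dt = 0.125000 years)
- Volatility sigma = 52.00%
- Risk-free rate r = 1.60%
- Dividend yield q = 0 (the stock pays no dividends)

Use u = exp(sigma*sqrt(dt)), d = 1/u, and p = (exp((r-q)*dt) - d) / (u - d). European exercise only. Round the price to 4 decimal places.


Answer: Price = V(0,0) = 4.8517

Derivation:
dt = T/N = 0.125000
u = exp(sigma*sqrt(dt)) = 1.201833; d = 1/u = 0.832062
p = (exp((r-q)*dt) - d) / (u - d) = 0.459581
Discount per step: exp(-r*dt) = 0.998002
Stock lattice S(k, i) with i counting down-moves:
  k=0: S(0,0) = 27.7000
  k=1: S(1,0) = 33.2908; S(1,1) = 23.0481
  k=2: S(2,0) = 40.0099; S(2,1) = 27.7000; S(2,2) = 19.1775
Terminal payoffs V(N, i) = max(K - S_T, 0):
  V(2,0) = 0.000000; V(2,1) = 3.020000; V(2,2) = 11.542516
Backward induction: V(k, i) = exp(-r*dt) * [p * V(k+1, i) + (1-p) * V(k+1, i+1)].
  V(1,0) = exp(-r*dt) * [p*0.000000 + (1-p)*3.020000] = 1.628804
  V(1,1) = exp(-r*dt) * [p*3.020000 + (1-p)*11.542516] = 7.610491
  V(0,0) = exp(-r*dt) * [p*1.628804 + (1-p)*7.610491] = 4.851707


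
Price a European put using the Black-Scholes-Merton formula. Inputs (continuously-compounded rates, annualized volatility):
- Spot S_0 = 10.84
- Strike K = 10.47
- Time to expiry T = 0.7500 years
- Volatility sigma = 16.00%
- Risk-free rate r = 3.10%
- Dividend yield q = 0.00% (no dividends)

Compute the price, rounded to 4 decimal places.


Answer: Price = 0.3267

Derivation:
d1 = (ln(S/K) + (r - q + 0.5*sigma^2) * T) / (sigma * sqrt(T)) = 0.48770921
d2 = d1 - sigma * sqrt(T) = 0.34914515
exp(-rT) = 0.97701820; exp(-qT) = 1.00000000
P = K * exp(-rT) * N(-d2) - S_0 * exp(-qT) * N(-d1)
N(-d1) = 0.31287791; N(-d2) = 0.36349017
P = 10.4700 * 0.97701820 * 0.36349017 - 10.8400 * 1.00000000 * 0.31287791 = 0.3267


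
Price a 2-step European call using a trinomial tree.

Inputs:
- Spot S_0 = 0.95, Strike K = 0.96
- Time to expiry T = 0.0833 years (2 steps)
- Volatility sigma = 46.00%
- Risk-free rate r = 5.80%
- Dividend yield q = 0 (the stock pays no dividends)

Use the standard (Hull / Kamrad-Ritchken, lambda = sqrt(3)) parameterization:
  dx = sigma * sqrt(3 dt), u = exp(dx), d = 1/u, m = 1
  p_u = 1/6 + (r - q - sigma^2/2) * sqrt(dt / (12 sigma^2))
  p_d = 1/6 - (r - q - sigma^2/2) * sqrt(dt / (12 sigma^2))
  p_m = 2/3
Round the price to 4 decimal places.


dt = T/N = 0.041650; dx = sigma*sqrt(3*dt) = 0.162602
u = exp(dx) = 1.176568; d = 1/u = 0.849929
p_u = 0.160545, p_m = 0.666667, p_d = 0.172789
Discount per step: exp(-r*dt) = 0.997587
Stock lattice S(k, j) with j the centered position index:
  k=0: S(0,+0) = 0.9500
  k=1: S(1,-1) = 0.8074; S(1,+0) = 0.9500; S(1,+1) = 1.1177
  k=2: S(2,-2) = 0.6863; S(2,-1) = 0.8074; S(2,+0) = 0.9500; S(2,+1) = 1.1177; S(2,+2) = 1.3151
Terminal payoffs V(N, j) = max(S_T - K, 0):
  V(2,-2) = 0.000000; V(2,-1) = 0.000000; V(2,+0) = 0.000000; V(2,+1) = 0.157740; V(2,+2) = 0.355097
Backward induction: V(k, j) = exp(-r*dt) * [p_u * V(k+1, j+1) + p_m * V(k+1, j) + p_d * V(k+1, j-1)]
  V(1,-1) = exp(-r*dt) * [p_u*0.000000 + p_m*0.000000 + p_d*0.000000] = 0.000000
  V(1,+0) = exp(-r*dt) * [p_u*0.157740 + p_m*0.000000 + p_d*0.000000] = 0.025263
  V(1,+1) = exp(-r*dt) * [p_u*0.355097 + p_m*0.157740 + p_d*0.000000] = 0.161778
  V(0,+0) = exp(-r*dt) * [p_u*0.161778 + p_m*0.025263 + p_d*0.000000] = 0.042711

Answer: Price = V(0,0) = 0.0427
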